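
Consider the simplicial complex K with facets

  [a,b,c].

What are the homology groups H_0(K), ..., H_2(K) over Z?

Take the total order a < b < c on the vertex set. Then K (dimension 2) consists of the simplices:

  0-simplices (3): a, b, c
  1-simplices (3): ab, ac, bc
  2-simplices (1): abc

so the chain groups are C_0 ≅ Z^3, C_1 ≅ Z^3, C_2 ≅ Z^1.

∂_1: C_1 → C_0 is given by ∂[p,q] = [q] − [p]. For instance
  ∂ab = b − a.
The resulting 3×3 matrix has rank 2, and its Smith normal form has invariant factors (1,1).

The boundary map ∂_2: C_2 → C_1 sends each 2-simplex [p,q,r] to [q,r] − [p,r] + [p,q]. For instance
  ∂abc = bc − ac + ab.
As a 3×1 matrix over Z this has rank 1, with invariant factors (1).

Computing H_k = (kernel of ∂_k) / (image of ∂_{k+1}):

  H_0: rank C_0 − rank ∂_1 = 3 − 2 = 1, and the invariant factors of ∂_1 are all 1, so H_0 = Z.
  H_1: rank ker ∂_1 − rank ∂_2 = (3 − 2) − 1 = 0, and the invariant factors of ∂_2 are all 1, so H_1 = 0.
  H_2: rank ker ∂_2 − rank ∂_3 = (1 − 1) − 0 = 0, and there is no ∂_3, so H_2 = 0.

(K is a triangulation of the 2-simplex.)

H_0 ≅ Z,  H_1 = 0,  H_2 = 0.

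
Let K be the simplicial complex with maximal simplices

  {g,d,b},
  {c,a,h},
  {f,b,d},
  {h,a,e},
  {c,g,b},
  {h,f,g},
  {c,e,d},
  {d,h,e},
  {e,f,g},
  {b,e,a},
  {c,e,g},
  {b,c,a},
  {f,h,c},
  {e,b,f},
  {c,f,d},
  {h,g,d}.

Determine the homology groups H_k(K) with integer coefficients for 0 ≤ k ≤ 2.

K has 8 vertices, 24 edges, 16 triangles.
rank ∂_0 = 0, rank ∂_1 = 7 ⇒ b_0 = 8 − 0 − 7 = 1; all invariant factors of ∂_1 are 1 so no torsion. So H_0 = Z.
rank ∂_1 = 7, rank ∂_2 = 15 ⇒ b_1 = 24 − 7 − 15 = 2; all invariant factors of ∂_2 are 1 so no torsion. So H_1 = Z^2.
rank ∂_2 = 15, rank ∂_3 = 0 ⇒ b_2 = 16 − 15 − 0 = 1. So H_2 = Z.

H_0 = Z,  H_1 = Z^2,  H_2 = Z.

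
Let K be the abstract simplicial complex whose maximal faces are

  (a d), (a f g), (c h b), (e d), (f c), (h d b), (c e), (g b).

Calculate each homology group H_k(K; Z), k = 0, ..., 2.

Fix the vertex order a < b < c < d < e < f < g < h and write every simplex with vertices in increasing order. Then dim K = 2 and the simplices of K are:

  0-simplices (8): a, b, c, d, e, f, g, h
  1-simplices (13): ad, af, ag, bc, bd, bg, bh, ce, cf, ch, de, dh, fg
  2-simplices (3): afg, bch, bdh

giving chain groups C_0 ≅ Z^8, C_1 ≅ Z^13, C_2 ≅ Z^3.

The boundary map ∂_1: C_1 → C_0 maps an edge to its endpoints' difference, ∂[p,q] = q − p. For instance
  ∂bd = d − b.
This gives a 8×13 integer matrix of rank 7; reducing to Smith normal form yields diagonal entries (1,1,1,1,1,1,1).

The boundary map ∂_2: C_2 → C_1 maps a triangle to the signed sum of its edges. For instance
  ∂bch = ch − bh + bc,
  ∂afg = fg − ag + af.
The 13×3 boundary matrix has rank 3 and Smith normal form diag(1,1,1).

Reading off H_k = ker ∂_k / im ∂_{k+1}:

  H_0: rank C_0 − rank ∂_1 = 8 − 7 = 1, and the invariant factors of ∂_1 are all 1, so H_0 = Z.
  H_1: rank ker ∂_1 − rank ∂_2 = (13 − 7) − 3 = 3, and the invariant factors of ∂_2 are all 1, so H_1 = Z^3.
  H_2: rank ker ∂_2 − rank ∂_3 = (3 − 3) − 0 = 0, and there is no ∂_3, so H_2 = 0.

As a check, the Euler characteristic is 8 − 13 + 3 = -2, which agrees with 1 − 3 + 0 = -2.

H_0 = Z,  H_1 = Z^3,  H_2 = 0.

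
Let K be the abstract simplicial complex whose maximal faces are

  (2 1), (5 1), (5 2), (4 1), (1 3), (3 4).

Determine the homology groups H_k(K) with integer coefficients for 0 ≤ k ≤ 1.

H_0 = Z,  H_1 = Z^2.

Fix the vertex order 1 < 2 < 3 < 4 < 5 and write every simplex with vertices in increasing order. Then dim K = 1 and the simplices of K are:

  0-simplices (5): [1], [2], [3], [4], [5]
  1-simplices (6): [1,2], [1,3], [1,4], [1,5], [2,5], [3,4]

Hence C_0 ≅ Z^5, C_1 ≅ Z^6.

The boundary map ∂_1: C_1 → C_0 is given by ∂[p,q] = [q] − [p]. For instance
  ∂[1,4] = [4] − [1].
As a 5×6 matrix over Z this has rank 4, with invariant factors (1,1,1,1).

Reading off H_k = ker ∂_k / im ∂_{k+1}:

  H_0: rank C_0 − rank ∂_1 = 5 − 4 = 1, and the invariant factors of ∂_1 are all 1, so H_0 ≅ Z.
  H_1: rank ker ∂_1 − rank ∂_2 = (6 − 4) − 0 = 2, and there is no ∂_2, so H_1 ≅ Z^2.

As a check, the Euler characteristic is 5 − 6 = -1, which agrees with 1 − 2 = -1.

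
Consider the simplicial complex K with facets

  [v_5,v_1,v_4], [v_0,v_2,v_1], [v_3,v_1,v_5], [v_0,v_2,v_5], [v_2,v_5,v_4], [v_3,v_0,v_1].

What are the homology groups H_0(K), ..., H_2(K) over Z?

H_0 ≅ Z,  H_1 ≅ Z,  H_2 = 0.

Fix the vertex order v_0 < v_1 < v_2 < v_3 < v_4 < v_5 and write every simplex with vertices in increasing order. Then dim K = 2 and the simplices of K are:

  0-simplices (6): [v_0], [v_1], [v_2], [v_3], [v_4], [v_5]
  1-simplices (12): [v_0,v_1], [v_0,v_2], [v_0,v_3], [v_0,v_5], [v_1,v_2], [v_1,v_3], [v_1,v_4], [v_1,v_5], [v_2,v_4], [v_2,v_5], [v_3,v_5], [v_4,v_5]
  2-simplices (6): [v_0,v_1,v_2], [v_0,v_1,v_3], [v_0,v_2,v_5], [v_1,v_3,v_5], [v_1,v_4,v_5], [v_2,v_4,v_5]

so the chain groups are C_0 ≅ Z^6, C_1 ≅ Z^12, C_2 ≅ Z^6.

∂_1: C_1 → C_0 maps an edge to its endpoints' difference, ∂[p,q] = q − p.
This gives a 6×12 integer matrix of rank 5; reducing to Smith normal form yields diagonal entries (1,1,1,1,1).

∂_2: C_2 → C_1 acts by ∂[p,q,r] = [q,r] − [p,r] + [p,q]. For instance
  ∂[v_0,v_1,v_3] = [v_1,v_3] − [v_0,v_3] + [v_0,v_1],
  ∂[v_2,v_4,v_5] = [v_4,v_5] − [v_2,v_5] + [v_2,v_4].
The resulting 12×6 matrix has rank 6, and its Smith normal form has invariant factors (1,1,1,1,1,1).

Computing H_k = (kernel of ∂_k) / (image of ∂_{k+1}):

  H_0: rank C_0 − rank ∂_1 = 6 − 5 = 1, and the invariant factors of ∂_1 are all 1, so H_0 ≅ Z.
  H_1: rank ker ∂_1 − rank ∂_2 = (12 − 5) − 6 = 1, and the invariant factors of ∂_2 are all 1, so H_1 ≅ Z.
  H_2: rank ker ∂_2 − rank ∂_3 = (6 − 6) − 0 = 0, and there is no ∂_3, so H_2 ≅ 0.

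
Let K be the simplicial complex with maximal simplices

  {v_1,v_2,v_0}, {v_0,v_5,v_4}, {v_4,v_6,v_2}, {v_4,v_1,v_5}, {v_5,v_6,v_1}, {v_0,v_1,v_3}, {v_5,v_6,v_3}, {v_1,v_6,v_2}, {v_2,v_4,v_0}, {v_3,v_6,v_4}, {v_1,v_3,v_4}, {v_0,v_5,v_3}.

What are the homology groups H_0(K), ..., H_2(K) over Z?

We work with the vertex ordering v_0 < v_1 < v_2 < v_3 < v_4 < v_5 < v_6. The simplices of K, each written with vertices in increasing order, are:

  0-simplices (7): [v_0], [v_1], [v_2], [v_3], [v_4], [v_5], [v_6]
  1-simplices (18): (18 of them)
  2-simplices (12): (12 of them)

giving chain groups C_0 ≅ Z^7, C_1 ≅ Z^18, C_2 ≅ Z^12.

∂_1: C_1 → C_0 maps an edge to its endpoints' difference, ∂[p,q] = q − p. For instance
  ∂[v_0,v_3] = [v_3] − [v_0].
As a 7×18 matrix over Z this has rank 6, with invariant factors (1,1,1,1,1,1).

Boundary ∂_2: C_2 → C_1 sends each 2-simplex [p,q,r] to [q,r] − [p,r] + [p,q]. For instance
  ∂[v_1,v_4,v_5] = [v_4,v_5] − [v_1,v_5] + [v_1,v_4],
  ∂[v_0,v_1,v_2] = [v_1,v_2] − [v_0,v_2] + [v_0,v_1].
This gives a 18×12 integer matrix of rank 12; reducing to Smith normal form yields diagonal entries (1,1,1,1,1,1,1,1,1,1,1,2).

From H_k ≅ ker(∂_k) / im(∂_{k+1}) we obtain:

  H_0: rank C_0 − rank ∂_1 = 7 − 6 = 1, and the invariant factors of ∂_1 are all 1, so H_0 ≅ Z.
  H_1: rank ker ∂_1 − rank ∂_2 = (18 − 6) − 12 = 0, and ∂_2 has invariant factor 2 > 1, so H_1 ≅ Z_2.
  H_2: rank ker ∂_2 − rank ∂_3 = (12 − 12) − 0 = 0, and there is no ∂_3, so H_2 ≅ 0.

H_0 = Z,  H_1 = Z_2,  H_2 = 0.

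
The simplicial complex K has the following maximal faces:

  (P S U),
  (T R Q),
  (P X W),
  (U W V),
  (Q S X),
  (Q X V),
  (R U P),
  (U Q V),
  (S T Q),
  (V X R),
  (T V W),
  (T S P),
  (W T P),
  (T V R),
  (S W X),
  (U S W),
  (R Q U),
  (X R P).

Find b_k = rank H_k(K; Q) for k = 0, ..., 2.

b_0 = 1, b_1 = 1, b_2 = 0.

We work with the vertex ordering P < Q < R < S < T < U < V < W < X. The simplices of K, each written with vertices in increasing order, are:

  0-simplices (9): P, Q, R, S, T, U, V, W, X
  1-simplices (27): PR, PS, PT, PU, PW, PX, QR, QS, QT, QU, QV, QX, RT, RU, RV, RX, ST, SU, SW, SX, TV, TW, UV, UW, VW, VX, WX
  2-simplices (18): PRU, PRX, PST, PSU, PTW, PWX, QRT, QRU, QST, QSX, QUV, QVX, RTV, RVX, SUW, SWX, TVW, UVW

so the chain groups are C_0 ≅ Z^9, C_1 ≅ Z^27, C_2 ≅ Z^18.

∂_1: C_1 → C_0 sends each edge [p,q] (with p < q) to q − p. For instance
  ∂TW = W − T.
As a 9×27 matrix over Z this has rank 8, with invariant factors (1,1,1,1,1,1,1,1).

The boundary map ∂_2: C_2 → C_1 maps a triangle to the signed sum of its edges. For instance
  ∂QRT = RT − QT + QR,
  ∂SWX = WX − SX + SW.
The 27×18 boundary matrix has rank 18 and Smith normal form diag(1,1,1,1,1,1,1,1,1,1,1,1,1,1,1,1,1,2).

Reading off H_k = ker ∂_k / im ∂_{k+1}:

  H_0: rank C_0 − rank ∂_1 = 9 − 8 = 1, and the invariant factors of ∂_1 are all 1, so H_0 = Z.
  H_1: rank ker ∂_1 − rank ∂_2 = (27 − 8) − 18 = 1, and ∂_2 has invariant factor 2 > 1, so H_1 = Z ⊕ Z_2.
  H_2: rank ker ∂_2 − rank ∂_3 = (18 − 18) − 0 = 0, and there is no ∂_3, so H_2 = 0.

Hence the Betti numbers are b_0 = 1, b_1 = 1, b_2 = 0.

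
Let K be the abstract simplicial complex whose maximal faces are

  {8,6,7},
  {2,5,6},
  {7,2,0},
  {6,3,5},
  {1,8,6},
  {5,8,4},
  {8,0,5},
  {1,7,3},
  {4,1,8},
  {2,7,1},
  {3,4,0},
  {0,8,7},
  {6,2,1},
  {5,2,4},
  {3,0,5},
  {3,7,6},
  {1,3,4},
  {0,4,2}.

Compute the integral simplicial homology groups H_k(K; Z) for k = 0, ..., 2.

H_0 ≅ Z,  H_1 ≅ Z ⊕ Z/2,  H_2 = 0.

We work with the vertex ordering 0 < 1 < 2 < 3 < 4 < 5 < 6 < 7 < 8. The simplices of K, each written with vertices in increasing order, are:

  0-simplices (9): [0], [1], [2], [3], [4], [5], [6], [7], [8]
  1-simplices (27): (27 of them)
  2-simplices (18): [0,2,4], [0,2,7], [0,3,4], [0,3,5], [0,5,8], [0,7,8], [1,2,6], [1,2,7], [1,3,4], [1,3,7], [1,4,8], [1,6,8], [2,4,5], [2,5,6], [3,5,6], [3,6,7], [4,5,8], [6,7,8]

giving chain groups C_0 ≅ Z^9, C_1 ≅ Z^27, C_2 ≅ Z^18.

The boundary map ∂_1: C_1 → C_0 is given by ∂[p,q] = [q] − [p]. For instance
  ∂[0,4] = [4] − [0].
This gives a 9×27 integer matrix of rank 8; reducing to Smith normal form yields diagonal entries (1,1,1,1,1,1,1,1).

The boundary map ∂_2: C_2 → C_1 acts by ∂[p,q,r] = [q,r] − [p,r] + [p,q]. For instance
  ∂[2,4,5] = [4,5] − [2,5] + [2,4],
  ∂[0,2,7] = [2,7] − [0,7] + [0,2].
This gives a 27×18 integer matrix of rank 18; reducing to Smith normal form yields diagonal entries (1,1,1,1,1,1,1,1,1,1,1,1,1,1,1,1,1,2).

From H_k ≅ ker(∂_k) / im(∂_{k+1}) we obtain:

  H_0: rank C_0 − rank ∂_1 = 9 − 8 = 1, and the invariant factors of ∂_1 are all 1, so H_0 = Z.
  H_1: rank ker ∂_1 − rank ∂_2 = (27 − 8) − 18 = 1, and ∂_2 has invariant factor 2 > 1, so H_1 = Z ⊕ Z/2.
  H_2: rank ker ∂_2 − rank ∂_3 = (18 − 18) − 0 = 0, and there is no ∂_3, so H_2 = 0.

(K is a triangulation of the Klein bottle.)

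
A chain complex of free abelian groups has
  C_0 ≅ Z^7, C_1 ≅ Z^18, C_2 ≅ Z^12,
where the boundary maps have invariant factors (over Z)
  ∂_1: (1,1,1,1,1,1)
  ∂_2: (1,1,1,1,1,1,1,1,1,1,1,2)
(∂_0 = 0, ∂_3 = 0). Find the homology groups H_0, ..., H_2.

H_0: b_0 = 7 − 0 − 6 = 1; torsion from ∂_1 factors > 1: none. So H_0 ≅ Z.
H_1: b_1 = 18 − 6 − 12 = 0; torsion from ∂_2 factors > 1: [2]. So H_1 ≅ Z/2.
H_2: b_2 = 12 − 12 − 0 = 0; torsion from ∂_3 factors > 1: none. So H_2 ≅ 0.

H_0 ≅ Z,  H_1 ≅ Z/2,  H_2 = 0.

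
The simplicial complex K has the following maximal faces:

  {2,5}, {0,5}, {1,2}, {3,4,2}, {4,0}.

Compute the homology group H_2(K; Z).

K has 6 vertices, 7 edges, 1 triangle.
rank ∂_2 = 1, rank ∂_3 = 0 ⇒ b_2 = 1 − 1 − 0 = 0. So H_2 ≅ 0.

H_2 ≅ 0.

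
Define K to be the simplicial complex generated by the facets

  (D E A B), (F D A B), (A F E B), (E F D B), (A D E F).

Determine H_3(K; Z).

H_3 ≅ Z.

Take the total order A < B < D < E < F on the vertex set. Then K (dimension 3) consists of the simplices:

  0-simplices (5): A, B, D, E, F
  1-simplices (10): AB, AD, AE, AF, BD, BE, BF, DE, DF, EF
  2-simplices (10): ABD, ABE, ABF, ADE, ADF, AEF, BDE, BDF, BEF, DEF
  3-simplices (5): ABDE, ABDF, ABEF, ADEF, BDEF

giving chain groups C_0 ≅ Z^5, C_1 ≅ Z^10, C_2 ≅ Z^10, C_3 ≅ Z^5.

Boundary ∂_1: C_1 → C_0 maps an edge to its endpoints' difference, ∂[p,q] = q − p.
This gives a 5×10 integer matrix of rank 4; reducing to Smith normal form yields diagonal entries (1,1,1,1).

∂_2: C_2 → C_1 sends each 2-simplex [p,q,r] to [q,r] − [p,r] + [p,q]. For instance
  ∂ADE = DE − AE + AD,
  ∂ADF = DF − AF + AD.
The 10×10 boundary matrix has rank 6 and Smith normal form diag(1,1,1,1,1,1).

∂_3: C_3 → C_2 sends each 3-simplex σ to the alternating sum Σ_i (−1)^i (σ with its i-th vertex removed). For instance
  ∂ABDE = BDE − ADE + ABE − ABD,
  ∂ADEF = DEF − AEF + ADF − ADE.
The 10×5 boundary matrix has rank 4 and Smith normal form diag(1,1,1,1).

From H_k ≅ ker(∂_k) / im(∂_{k+1}) we obtain:

  H_3: rank ker ∂_3 − rank ∂_4 = (5 − 4) − 0 = 1, and there is no ∂_4, so H_3 ≅ Z.

(K is a triangulation of the 3-sphere S^3.)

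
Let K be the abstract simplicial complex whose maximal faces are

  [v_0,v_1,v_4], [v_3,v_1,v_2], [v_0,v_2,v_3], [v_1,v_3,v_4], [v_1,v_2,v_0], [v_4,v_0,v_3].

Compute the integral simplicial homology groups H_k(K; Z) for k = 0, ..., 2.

H_0 ≅ Z,  H_1 = 0,  H_2 ≅ Z.

Take the total order v_0 < v_1 < v_2 < v_3 < v_4 on the vertex set. Then K (dimension 2) consists of the simplices:

  0-simplices (5): [v_0], [v_1], [v_2], [v_3], [v_4]
  1-simplices (9): [v_0,v_1], [v_0,v_2], [v_0,v_3], [v_0,v_4], [v_1,v_2], [v_1,v_3], [v_1,v_4], [v_2,v_3], [v_3,v_4]
  2-simplices (6): [v_0,v_1,v_2], [v_0,v_1,v_4], [v_0,v_2,v_3], [v_0,v_3,v_4], [v_1,v_2,v_3], [v_1,v_3,v_4]

giving chain groups C_0 ≅ Z^5, C_1 ≅ Z^9, C_2 ≅ Z^6.

Boundary ∂_1: C_1 → C_0 is given by ∂[p,q] = [q] − [p]. For instance
  ∂[v_0,v_1] = [v_1] − [v_0].
This gives a 5×9 integer matrix of rank 4; reducing to Smith normal form yields diagonal entries (1,1,1,1).

∂_2: C_2 → C_1 sends each 2-simplex [p,q,r] to [q,r] − [p,r] + [p,q]. For instance
  ∂[v_0,v_3,v_4] = [v_3,v_4] − [v_0,v_4] + [v_0,v_3],
  ∂[v_1,v_2,v_3] = [v_2,v_3] − [v_1,v_3] + [v_1,v_2].
This gives a 9×6 integer matrix of rank 5; reducing to Smith normal form yields diagonal entries (1,1,1,1,1).

Now H_k = ker ∂_k / im ∂_{k+1}, so:

  H_0: rank C_0 − rank ∂_1 = 5 − 4 = 1, and the invariant factors of ∂_1 are all 1, so H_0 = Z.
  H_1: rank ker ∂_1 − rank ∂_2 = (9 − 4) − 5 = 0, and the invariant factors of ∂_2 are all 1, so H_1 = 0.
  H_2: rank ker ∂_2 − rank ∂_3 = (6 − 5) − 0 = 1, and there is no ∂_3, so H_2 = Z.

As a check, the Euler characteristic is 5 − 9 + 6 = 2, which agrees with 1 − 0 + 1 = 2.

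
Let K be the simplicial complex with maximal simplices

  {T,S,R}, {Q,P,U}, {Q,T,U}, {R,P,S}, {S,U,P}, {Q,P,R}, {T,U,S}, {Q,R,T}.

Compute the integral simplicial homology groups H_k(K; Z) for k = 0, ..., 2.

H_0 = Z,  H_1 = 0,  H_2 = Z.

Order the vertices as P < Q < R < S < T < U. Listing each simplex with vertices in this order, K has dimension 2 with simplices:

  0-simplices (6): P, Q, R, S, T, U
  1-simplices (12): PQ, PR, PS, PU, QR, QT, QU, RS, RT, ST, SU, TU
  2-simplices (8): PQR, PQU, PRS, PSU, QRT, QTU, RST, STU

so the chain groups are C_0 ≅ Z^6, C_1 ≅ Z^12, C_2 ≅ Z^8.

The boundary map ∂_1: C_1 → C_0 sends each edge [p,q] (with p < q) to q − p.
This gives a 6×12 integer matrix of rank 5; reducing to Smith normal form yields diagonal entries (1,1,1,1,1).

The boundary map ∂_2: C_2 → C_1 maps a triangle to the signed sum of its edges. For instance
  ∂PQR = QR − PR + PQ,
  ∂PSU = SU − PU + PS.
The resulting 12×8 matrix has rank 7, and its Smith normal form has invariant factors (1,1,1,1,1,1,1).

Computing H_k = (kernel of ∂_k) / (image of ∂_{k+1}):

  H_0: rank C_0 − rank ∂_1 = 6 − 5 = 1, and the invariant factors of ∂_1 are all 1, so H_0 ≅ Z.
  H_1: rank ker ∂_1 − rank ∂_2 = (12 − 5) − 7 = 0, and the invariant factors of ∂_2 are all 1, so H_1 ≅ 0.
  H_2: rank ker ∂_2 − rank ∂_3 = (8 − 7) − 0 = 1, and there is no ∂_3, so H_2 ≅ Z.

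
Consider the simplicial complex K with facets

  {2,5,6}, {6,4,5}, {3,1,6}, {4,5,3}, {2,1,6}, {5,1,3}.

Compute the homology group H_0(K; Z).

H_0 ≅ Z.

K has 6 vertices, 12 edges, 6 triangles.
rank ∂_0 = 0, rank ∂_1 = 5 ⇒ b_0 = 6 − 0 − 5 = 1; all invariant factors of ∂_1 are 1 so no torsion. So H_0 ≅ Z.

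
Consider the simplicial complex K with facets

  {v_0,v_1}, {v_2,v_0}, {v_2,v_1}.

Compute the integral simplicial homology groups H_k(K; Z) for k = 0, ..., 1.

Order the vertices as v_0 < v_1 < v_2. Listing each simplex with vertices in this order, K has dimension 1 with simplices:

  0-simplices (3): [v_0], [v_1], [v_2]
  1-simplices (3): [v_0,v_1], [v_0,v_2], [v_1,v_2]

giving chain groups C_0 ≅ Z^3, C_1 ≅ Z^3.

The boundary map ∂_1: C_1 → C_0 sends each edge [p,q] (with p < q) to q − p. For instance
  ∂[v_1,v_2] = [v_2] − [v_1].
This gives a 3×3 integer matrix of rank 2; reducing to Smith normal form yields diagonal entries (1,1).

From H_k ≅ ker(∂_k) / im(∂_{k+1}) we obtain:

  H_0: rank C_0 − rank ∂_1 = 3 − 2 = 1, and the invariant factors of ∂_1 are all 1, so H_0 ≅ Z.
  H_1: rank ker ∂_1 − rank ∂_2 = (3 − 2) − 0 = 1, and there is no ∂_2, so H_1 ≅ Z.

(K is a triangulation of the circle S^1.)

H_0 ≅ Z,  H_1 ≅ Z.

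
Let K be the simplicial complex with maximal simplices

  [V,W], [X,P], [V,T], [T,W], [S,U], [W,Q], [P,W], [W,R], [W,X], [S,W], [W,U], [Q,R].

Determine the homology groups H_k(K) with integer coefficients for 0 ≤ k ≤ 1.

H_0 = Z,  H_1 = Z^4.

Take the total order P < Q < R < S < T < U < V < W < X on the vertex set. Then K (dimension 1) consists of the simplices:

  0-simplices (9): P, Q, R, S, T, U, V, W, X
  1-simplices (12): PW, PX, QR, QW, RW, SU, SW, TV, TW, UW, VW, WX

giving chain groups C_0 ≅ Z^9, C_1 ≅ Z^12.

Boundary ∂_1: C_1 → C_0 is given by ∂[p,q] = [q] − [p]. For instance
  ∂RW = W − R.
As a 9×12 matrix over Z this has rank 8, with invariant factors (1,1,1,1,1,1,1,1).

Now H_k = ker ∂_k / im ∂_{k+1}, so:

  H_0: rank C_0 − rank ∂_1 = 9 − 8 = 1, and the invariant factors of ∂_1 are all 1, so H_0 ≅ Z.
  H_1: rank ker ∂_1 − rank ∂_2 = (12 − 8) − 0 = 4, and there is no ∂_2, so H_1 ≅ Z^4.

As a check, the Euler characteristic is 9 − 12 = -3, which agrees with 1 − 4 = -3.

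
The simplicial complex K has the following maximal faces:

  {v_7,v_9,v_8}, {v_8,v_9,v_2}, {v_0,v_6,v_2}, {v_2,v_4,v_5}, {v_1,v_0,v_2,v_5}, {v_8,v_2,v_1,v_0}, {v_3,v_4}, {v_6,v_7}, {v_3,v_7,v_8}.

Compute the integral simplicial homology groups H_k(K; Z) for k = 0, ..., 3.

Fix the vertex order v_0 < v_1 < v_2 < v_3 < v_4 < v_5 < v_6 < v_7 < v_8 < v_9 and write every simplex with vertices in increasing order. Then dim K = 3 and the simplices of K are:

  0-simplices (10): [v_0], [v_1], [v_2], [v_3], [v_4], [v_5], [v_6], [v_7], [v_8], [v_9]
  1-simplices (21): (21 of them)
  2-simplices (12): (12 of them)
  3-simplices (2): [v_0,v_1,v_2,v_5], [v_0,v_1,v_2,v_8]

so the chain groups are C_0 ≅ Z^10, C_1 ≅ Z^21, C_2 ≅ Z^12, C_3 ≅ Z^2.

The boundary map ∂_1: C_1 → C_0 sends each edge [p,q] (with p < q) to q − p.
The 10×21 boundary matrix has rank 9 and Smith normal form diag(1,1,1,1,1,1,1,1,1).

The boundary map ∂_2: C_2 → C_1 acts by ∂[p,q,r] = [q,r] − [p,r] + [p,q]. For instance
  ∂[v_0,v_1,v_5] = [v_1,v_5] − [v_0,v_5] + [v_0,v_1],
  ∂[v_0,v_1,v_8] = [v_1,v_8] − [v_0,v_8] + [v_0,v_1].
As a 21×12 matrix over Z this has rank 10, with invariant factors (1,1,1,1,1,1,1,1,1,1).

The boundary map ∂_3: C_3 → C_2 sends each 3-simplex σ to the alternating sum Σ_i (−1)^i (σ with its i-th vertex removed). For instance
  ∂[v_0,v_1,v_2,v_8] = [v_1,v_2,v_8] − [v_0,v_2,v_8] + [v_0,v_1,v_8] − [v_0,v_1,v_2],
  ∂[v_0,v_1,v_2,v_5] = [v_1,v_2,v_5] − [v_0,v_2,v_5] + [v_0,v_1,v_5] − [v_0,v_1,v_2].
This gives a 12×2 integer matrix of rank 2; reducing to Smith normal form yields diagonal entries (1,1).

Reading off H_k = ker ∂_k / im ∂_{k+1}:

  H_0: rank C_0 − rank ∂_1 = 10 − 9 = 1, and the invariant factors of ∂_1 are all 1, so H_0 = Z.
  H_1: rank ker ∂_1 − rank ∂_2 = (21 − 9) − 10 = 2, and the invariant factors of ∂_2 are all 1, so H_1 = Z^2.
  H_2: rank ker ∂_2 − rank ∂_3 = (12 − 10) − 2 = 0, and the invariant factors of ∂_3 are all 1, so H_2 = 0.
  H_3: rank ker ∂_3 − rank ∂_4 = (2 − 2) − 0 = 0, and there is no ∂_4, so H_3 = 0.

As a check, the Euler characteristic is 10 − 21 + 12 − 2 = -1, which agrees with 1 − 2 + 0 − 0 = -1.

H_0 ≅ Z,  H_1 ≅ Z^2,  H_2 = 0,  H_3 = 0.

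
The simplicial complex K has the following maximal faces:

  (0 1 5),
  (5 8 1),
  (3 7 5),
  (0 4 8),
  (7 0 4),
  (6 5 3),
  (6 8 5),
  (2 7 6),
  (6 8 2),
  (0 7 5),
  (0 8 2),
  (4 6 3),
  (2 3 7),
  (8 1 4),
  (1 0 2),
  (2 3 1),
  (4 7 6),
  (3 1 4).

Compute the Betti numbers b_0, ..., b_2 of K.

b_0 = 1, b_1 = 1, b_2 = 0.

K has 9 vertices, 27 edges, 18 triangles.
rank ∂_0 = 0, rank ∂_1 = 8 ⇒ b_0 = 9 − 0 − 8 = 1; all invariant factors of ∂_1 are 1 so no torsion. So H_0 = Z.
rank ∂_1 = 8, rank ∂_2 = 18 ⇒ b_1 = 27 − 8 − 18 = 1; ∂_2 has invariant factor(s) [2] giving torsion. So H_1 = Z ⊕ Z/2Z.
rank ∂_2 = 18, rank ∂_3 = 0 ⇒ b_2 = 18 − 18 − 0 = 0. So H_2 = 0.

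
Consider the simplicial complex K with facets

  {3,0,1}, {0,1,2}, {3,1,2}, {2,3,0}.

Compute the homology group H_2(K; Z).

Fix the vertex order 0 < 1 < 2 < 3 and write every simplex with vertices in increasing order. Then dim K = 2 and the simplices of K are:

  0-simplices (4): [0], [1], [2], [3]
  1-simplices (6): [0,1], [0,2], [0,3], [1,2], [1,3], [2,3]
  2-simplices (4): [0,1,2], [0,1,3], [0,2,3], [1,2,3]

Hence C_0 ≅ Z^4, C_1 ≅ Z^6, C_2 ≅ Z^4.

Boundary ∂_1: C_1 → C_0 sends each edge [p,q] (with p < q) to q − p. For instance
  ∂[0,1] = [1] − [0].
The 4×6 boundary matrix has rank 3 and Smith normal form diag(1,1,1).

Boundary ∂_2: C_2 → C_1 acts by ∂[p,q,r] = [q,r] − [p,r] + [p,q]. For instance
  ∂[0,1,3] = [1,3] − [0,3] + [0,1],
  ∂[1,2,3] = [2,3] − [1,3] + [1,2].
The resulting 6×4 matrix has rank 3, and its Smith normal form has invariant factors (1,1,1).

From H_k ≅ ker(∂_k) / im(∂_{k+1}) we obtain:

  H_2: rank ker ∂_2 − rank ∂_3 = (4 − 3) − 0 = 1, and there is no ∂_3, so H_2 ≅ Z.

H_2 = Z.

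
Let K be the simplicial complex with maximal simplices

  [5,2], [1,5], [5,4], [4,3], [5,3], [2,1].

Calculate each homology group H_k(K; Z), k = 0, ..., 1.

Fix the vertex order 1 < 2 < 3 < 4 < 5 and write every simplex with vertices in increasing order. Then dim K = 1 and the simplices of K are:

  0-simplices (5): [1], [2], [3], [4], [5]
  1-simplices (6): [1,2], [1,5], [2,5], [3,4], [3,5], [4,5]

giving chain groups C_0 ≅ Z^5, C_1 ≅ Z^6.

The boundary map ∂_1: C_1 → C_0 is given by ∂[p,q] = [q] − [p].
As a 5×6 matrix over Z this has rank 4, with invariant factors (1,1,1,1).

Computing H_k = (kernel of ∂_k) / (image of ∂_{k+1}):

  H_0: rank C_0 − rank ∂_1 = 5 − 4 = 1, and the invariant factors of ∂_1 are all 1, so H_0 = Z.
  H_1: rank ker ∂_1 − rank ∂_2 = (6 − 4) − 0 = 2, and there is no ∂_2, so H_1 = Z^2.

H_0 = Z,  H_1 = Z^2.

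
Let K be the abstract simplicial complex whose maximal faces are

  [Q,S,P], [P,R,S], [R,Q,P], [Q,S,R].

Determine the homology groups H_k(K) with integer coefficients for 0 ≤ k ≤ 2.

H_0 = Z,  H_1 = 0,  H_2 = Z.

Take the total order P < Q < R < S on the vertex set. Then K (dimension 2) consists of the simplices:

  0-simplices (4): P, Q, R, S
  1-simplices (6): PQ, PR, PS, QR, QS, RS
  2-simplices (4): PQR, PQS, PRS, QRS

Hence C_0 ≅ Z^4, C_1 ≅ Z^6, C_2 ≅ Z^4.

Boundary ∂_1: C_1 → C_0 sends each edge [p,q] (with p < q) to q − p. For instance
  ∂PQ = Q − P.
The 4×6 boundary matrix has rank 3 and Smith normal form diag(1,1,1).

∂_2: C_2 → C_1 sends each 2-simplex [p,q,r] to [q,r] − [p,r] + [p,q]. For instance
  ∂QRS = RS − QS + QR,
  ∂PQR = QR − PR + PQ.
As a 6×4 matrix over Z this has rank 3, with invariant factors (1,1,1).

Reading off H_k = ker ∂_k / im ∂_{k+1}:

  H_0: rank C_0 − rank ∂_1 = 4 − 3 = 1, and the invariant factors of ∂_1 are all 1, so H_0 ≅ Z.
  H_1: rank ker ∂_1 − rank ∂_2 = (6 − 3) − 3 = 0, and the invariant factors of ∂_2 are all 1, so H_1 ≅ 0.
  H_2: rank ker ∂_2 − rank ∂_3 = (4 − 3) − 0 = 1, and there is no ∂_3, so H_2 ≅ Z.

As a check, the Euler characteristic is 4 − 6 + 4 = 2, which agrees with 1 − 0 + 1 = 2.
(K is a triangulation of the 2-sphere S^2.)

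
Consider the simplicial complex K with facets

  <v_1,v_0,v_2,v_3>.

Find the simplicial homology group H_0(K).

We work with the vertex ordering v_0 < v_1 < v_2 < v_3. The simplices of K, each written with vertices in increasing order, are:

  0-simplices (4): [v_0], [v_1], [v_2], [v_3]
  1-simplices (6): [v_0,v_1], [v_0,v_2], [v_0,v_3], [v_1,v_2], [v_1,v_3], [v_2,v_3]
  2-simplices (4): [v_0,v_1,v_2], [v_0,v_1,v_3], [v_0,v_2,v_3], [v_1,v_2,v_3]
  3-simplices (1): [v_0,v_1,v_2,v_3]

giving chain groups C_0 ≅ Z^4, C_1 ≅ Z^6, C_2 ≅ Z^4, C_3 ≅ Z^1.

∂_1: C_1 → C_0 maps an edge to its endpoints' difference, ∂[p,q] = q − p. For instance
  ∂[v_2,v_3] = [v_3] − [v_2].
As a 4×6 matrix over Z this has rank 3, with invariant factors (1,1,1).

∂_2: C_2 → C_1 acts by ∂[p,q,r] = [q,r] − [p,r] + [p,q]. For instance
  ∂[v_0,v_2,v_3] = [v_2,v_3] − [v_0,v_3] + [v_0,v_2],
  ∂[v_0,v_1,v_3] = [v_1,v_3] − [v_0,v_3] + [v_0,v_1].
This gives a 6×4 integer matrix of rank 3; reducing to Smith normal form yields diagonal entries (1,1,1).

∂_3: C_3 → C_2 sends each 3-simplex σ to the alternating sum Σ_i (−1)^i (σ with its i-th vertex removed). For instance
  ∂[v_0,v_1,v_2,v_3] = [v_1,v_2,v_3] − [v_0,v_2,v_3] + [v_0,v_1,v_3] − [v_0,v_1,v_2].
This gives a 4×1 integer matrix of rank 1; reducing to Smith normal form yields diagonal entries (1).

From H_k ≅ ker(∂_k) / im(∂_{k+1}) we obtain:

  H_0: rank C_0 − rank ∂_1 = 4 − 3 = 1, and the invariant factors of ∂_1 are all 1, so H_0 = Z.

(K is a triangulation of the 3-simplex.)

H_0 = Z.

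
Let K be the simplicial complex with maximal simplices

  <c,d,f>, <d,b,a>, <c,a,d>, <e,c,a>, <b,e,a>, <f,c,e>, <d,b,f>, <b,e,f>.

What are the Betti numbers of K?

We work with the vertex ordering a < b < c < d < e < f. The simplices of K, each written with vertices in increasing order, are:

  0-simplices (6): a, b, c, d, e, f
  1-simplices (12): ab, ac, ad, ae, bd, be, bf, cd, ce, cf, df, ef
  2-simplices (8): abd, abe, acd, ace, bdf, bef, cdf, cef

giving chain groups C_0 ≅ Z^6, C_1 ≅ Z^12, C_2 ≅ Z^8.

∂_1: C_1 → C_0 sends each edge [p,q] (with p < q) to q − p. For instance
  ∂ae = e − a.
The resulting 6×12 matrix has rank 5, and its Smith normal form has invariant factors (1,1,1,1,1).

Boundary ∂_2: C_2 → C_1 acts by ∂[p,q,r] = [q,r] − [p,r] + [p,q]. For instance
  ∂acd = cd − ad + ac,
  ∂bdf = df − bf + bd.
The resulting 12×8 matrix has rank 7, and its Smith normal form has invariant factors (1,1,1,1,1,1,1).

Computing H_k = (kernel of ∂_k) / (image of ∂_{k+1}):

  H_0: rank C_0 − rank ∂_1 = 6 − 5 = 1, and the invariant factors of ∂_1 are all 1, so H_0 ≅ Z.
  H_1: rank ker ∂_1 − rank ∂_2 = (12 − 5) − 7 = 0, and the invariant factors of ∂_2 are all 1, so H_1 ≅ 0.
  H_2: rank ker ∂_2 − rank ∂_3 = (8 − 7) − 0 = 1, and there is no ∂_3, so H_2 ≅ Z.

(K is a triangulation of the 2-sphere S^2.)

Hence the Betti numbers are b_0 = 1, b_1 = 0, b_2 = 1.

b_0 = 1, b_1 = 0, b_2 = 1.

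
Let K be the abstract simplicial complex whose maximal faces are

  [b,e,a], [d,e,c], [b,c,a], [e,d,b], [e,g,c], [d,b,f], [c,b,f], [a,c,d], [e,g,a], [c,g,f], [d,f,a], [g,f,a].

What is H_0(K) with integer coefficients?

Order the vertices as a < b < c < d < e < f < g. Listing each simplex with vertices in this order, K has dimension 2 with simplices:

  0-simplices (7): a, b, c, d, e, f, g
  1-simplices (18): ab, ac, ad, ae, af, ag, bc, bd, be, bf, cd, ce, cf, cg, de, df, eg, fg
  2-simplices (12): abc, abe, acd, adf, aeg, afg, bcf, bde, bdf, cde, ceg, cfg

so the chain groups are C_0 ≅ Z^7, C_1 ≅ Z^18, C_2 ≅ Z^12.

The boundary map ∂_1: C_1 → C_0 sends each edge [p,q] (with p < q) to q − p. For instance
  ∂eg = g − e.
The 7×18 boundary matrix has rank 6 and Smith normal form diag(1,1,1,1,1,1).

∂_2: C_2 → C_1 acts by ∂[p,q,r] = [q,r] − [p,r] + [p,q]. For instance
  ∂abe = be − ae + ab,
  ∂acd = cd − ad + ac.
This gives a 18×12 integer matrix of rank 12; reducing to Smith normal form yields diagonal entries (1,1,1,1,1,1,1,1,1,1,1,2).

Now H_k = ker ∂_k / im ∂_{k+1}, so:

  H_0: rank C_0 − rank ∂_1 = 7 − 6 = 1, and the invariant factors of ∂_1 are all 1, so H_0 ≅ Z.

(K is a triangulation of the real projective plane RP^2.)

H_0 = Z.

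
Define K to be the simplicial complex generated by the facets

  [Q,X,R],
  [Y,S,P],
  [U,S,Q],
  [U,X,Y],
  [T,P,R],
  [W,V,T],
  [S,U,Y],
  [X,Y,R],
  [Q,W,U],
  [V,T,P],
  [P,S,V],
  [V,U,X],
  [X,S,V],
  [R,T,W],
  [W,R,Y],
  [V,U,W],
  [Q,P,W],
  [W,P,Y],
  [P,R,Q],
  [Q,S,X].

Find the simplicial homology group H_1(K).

H_1 = Z ⊕ Z/2.

K has 10 vertices, 30 edges, 20 triangles.
rank ∂_1 = 9, rank ∂_2 = 20 ⇒ b_1 = 30 − 9 − 20 = 1; ∂_2 has invariant factor(s) [2] giving torsion. So H_1 = Z ⊕ Z/2.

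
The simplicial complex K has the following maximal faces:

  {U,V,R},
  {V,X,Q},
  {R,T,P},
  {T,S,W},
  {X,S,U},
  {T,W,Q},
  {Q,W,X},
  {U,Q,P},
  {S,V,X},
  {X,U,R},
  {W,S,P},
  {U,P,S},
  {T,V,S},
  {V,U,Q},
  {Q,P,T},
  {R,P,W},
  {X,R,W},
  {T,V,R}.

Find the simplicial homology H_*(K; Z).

H_0 = Z,  H_1 = Z ⊕ Z/2Z,  H_2 = 0.

Order the vertices as P < Q < R < S < T < U < V < W < X. Listing each simplex with vertices in this order, K has dimension 2 with simplices:

  0-simplices (9): P, Q, R, S, T, U, V, W, X
  1-simplices (27): PQ, PR, PS, PT, PU, PW, QT, QU, QV, QW, QX, RT, RU, RV, RW, RX, ST, SU, SV, SW, SX, TV, TW, UV, UX, VX, WX
  2-simplices (18): PQT, PQU, PRT, PRW, PSU, PSW, QTW, QUV, QVX, QWX, RTV, RUV, RUX, RWX, STV, STW, SUX, SVX

Hence C_0 ≅ Z^9, C_1 ≅ Z^27, C_2 ≅ Z^18.

The boundary map ∂_1: C_1 → C_0 maps an edge to its endpoints' difference, ∂[p,q] = q − p. For instance
  ∂QW = W − Q.
This gives a 9×27 integer matrix of rank 8; reducing to Smith normal form yields diagonal entries (1,1,1,1,1,1,1,1).

The boundary map ∂_2: C_2 → C_1 maps a triangle to the signed sum of its edges. For instance
  ∂SUX = UX − SX + SU,
  ∂SVX = VX − SX + SV.
As a 27×18 matrix over Z this has rank 18, with invariant factors (1,1,1,1,1,1,1,1,1,1,1,1,1,1,1,1,1,2).

Computing H_k = (kernel of ∂_k) / (image of ∂_{k+1}):

  H_0: rank C_0 − rank ∂_1 = 9 − 8 = 1, and the invariant factors of ∂_1 are all 1, so H_0 ≅ Z.
  H_1: rank ker ∂_1 − rank ∂_2 = (27 − 8) − 18 = 1, and ∂_2 has invariant factor 2 > 1, so H_1 ≅ Z ⊕ Z/2Z.
  H_2: rank ker ∂_2 − rank ∂_3 = (18 − 18) − 0 = 0, and there is no ∂_3, so H_2 ≅ 0.

As a check, the Euler characteristic is 9 − 27 + 18 = 0, which agrees with 1 − 1 + 0 = 0.
(K is a triangulation of the Klein bottle.)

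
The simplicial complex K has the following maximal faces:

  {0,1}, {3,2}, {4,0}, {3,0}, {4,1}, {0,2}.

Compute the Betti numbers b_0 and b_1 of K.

b_0 = 1, b_1 = 2.

K has 5 vertices, 6 edges.
rank ∂_0 = 0, rank ∂_1 = 4 ⇒ b_0 = 5 − 0 − 4 = 1; all invariant factors of ∂_1 are 1 so no torsion. So H_0 ≅ Z.
rank ∂_1 = 4, rank ∂_2 = 0 ⇒ b_1 = 6 − 4 − 0 = 2. So H_1 ≅ Z^2.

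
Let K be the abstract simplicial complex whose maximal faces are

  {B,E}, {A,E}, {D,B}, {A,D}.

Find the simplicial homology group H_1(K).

H_1 = Z.

Take the total order A < B < D < E on the vertex set. Then K (dimension 1) consists of the simplices:

  0-simplices (4): A, B, D, E
  1-simplices (4): AD, AE, BD, BE

giving chain groups C_0 ≅ Z^4, C_1 ≅ Z^4.

The boundary map ∂_1: C_1 → C_0 sends each edge [p,q] (with p < q) to q − p. For instance
  ∂AE = E − A.
This gives a 4×4 integer matrix of rank 3; reducing to Smith normal form yields diagonal entries (1,1,1).

Now H_k = ker ∂_k / im ∂_{k+1}, so:

  H_1: rank ker ∂_1 − rank ∂_2 = (4 − 3) − 0 = 1, and there is no ∂_2, so H_1 = Z.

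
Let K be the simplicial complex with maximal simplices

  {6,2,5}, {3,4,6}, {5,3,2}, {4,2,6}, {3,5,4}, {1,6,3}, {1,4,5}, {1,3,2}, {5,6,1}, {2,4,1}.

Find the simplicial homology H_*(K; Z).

H_0 ≅ Z,  H_1 ≅ Z_2,  H_2 = 0.

We work with the vertex ordering 1 < 2 < 3 < 4 < 5 < 6. The simplices of K, each written with vertices in increasing order, are:

  0-simplices (6): [1], [2], [3], [4], [5], [6]
  1-simplices (15): [1,2], [1,3], [1,4], [1,5], [1,6], [2,3], [2,4], [2,5], [2,6], [3,4], [3,5], [3,6], [4,5], [4,6], [5,6]
  2-simplices (10): [1,2,3], [1,2,4], [1,3,6], [1,4,5], [1,5,6], [2,3,5], [2,4,6], [2,5,6], [3,4,5], [3,4,6]

so the chain groups are C_0 ≅ Z^6, C_1 ≅ Z^15, C_2 ≅ Z^10.

∂_1: C_1 → C_0 maps an edge to its endpoints' difference, ∂[p,q] = q − p.
The 6×15 boundary matrix has rank 5 and Smith normal form diag(1,1,1,1,1).

∂_2: C_2 → C_1 maps a triangle to the signed sum of its edges. For instance
  ∂[2,3,5] = [3,5] − [2,5] + [2,3],
  ∂[2,4,6] = [4,6] − [2,6] + [2,4].
This gives a 15×10 integer matrix of rank 10; reducing to Smith normal form yields diagonal entries (1,1,1,1,1,1,1,1,1,2).

Now H_k = ker ∂_k / im ∂_{k+1}, so:

  H_0: rank C_0 − rank ∂_1 = 6 − 5 = 1, and the invariant factors of ∂_1 are all 1, so H_0 ≅ Z.
  H_1: rank ker ∂_1 − rank ∂_2 = (15 − 5) − 10 = 0, and ∂_2 has invariant factor 2 > 1, so H_1 ≅ Z_2.
  H_2: rank ker ∂_2 − rank ∂_3 = (10 − 10) − 0 = 0, and there is no ∂_3, so H_2 ≅ 0.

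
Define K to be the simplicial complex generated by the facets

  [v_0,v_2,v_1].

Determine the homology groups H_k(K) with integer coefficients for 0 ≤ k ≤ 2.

H_0 = Z,  H_1 = 0,  H_2 = 0.

Order the vertices as v_0 < v_1 < v_2. Listing each simplex with vertices in this order, K has dimension 2 with simplices:

  0-simplices (3): [v_0], [v_1], [v_2]
  1-simplices (3): [v_0,v_1], [v_0,v_2], [v_1,v_2]
  2-simplices (1): [v_0,v_1,v_2]

so the chain groups are C_0 ≅ Z^3, C_1 ≅ Z^3, C_2 ≅ Z^1.

The boundary map ∂_1: C_1 → C_0 is given by ∂[p,q] = [q] − [p].
The resulting 3×3 matrix has rank 2, and its Smith normal form has invariant factors (1,1).

∂_2: C_2 → C_1 acts by ∂[p,q,r] = [q,r] − [p,r] + [p,q]. For instance
  ∂[v_0,v_1,v_2] = [v_1,v_2] − [v_0,v_2] + [v_0,v_1].
The 3×1 boundary matrix has rank 1 and Smith normal form diag(1).

From H_k ≅ ker(∂_k) / im(∂_{k+1}) we obtain:

  H_0: rank C_0 − rank ∂_1 = 3 − 2 = 1, and the invariant factors of ∂_1 are all 1, so H_0 ≅ Z.
  H_1: rank ker ∂_1 − rank ∂_2 = (3 − 2) − 1 = 0, and the invariant factors of ∂_2 are all 1, so H_1 ≅ 0.
  H_2: rank ker ∂_2 − rank ∂_3 = (1 − 1) − 0 = 0, and there is no ∂_3, so H_2 ≅ 0.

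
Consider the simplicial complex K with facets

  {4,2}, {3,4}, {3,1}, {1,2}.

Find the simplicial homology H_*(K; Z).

We work with the vertex ordering 1 < 2 < 3 < 4. The simplices of K, each written with vertices in increasing order, are:

  0-simplices (4): [1], [2], [3], [4]
  1-simplices (4): [1,2], [1,3], [2,4], [3,4]

Hence C_0 ≅ Z^4, C_1 ≅ Z^4.

Boundary ∂_1: C_1 → C_0 is given by ∂[p,q] = [q] − [p].
This gives a 4×4 integer matrix of rank 3; reducing to Smith normal form yields diagonal entries (1,1,1).

Reading off H_k = ker ∂_k / im ∂_{k+1}:

  H_0: rank C_0 − rank ∂_1 = 4 − 3 = 1, and the invariant factors of ∂_1 are all 1, so H_0 ≅ Z.
  H_1: rank ker ∂_1 − rank ∂_2 = (4 − 3) − 0 = 1, and there is no ∂_2, so H_1 ≅ Z.

(K is a triangulation of the circle S^1.)

H_0 ≅ Z,  H_1 ≅ Z.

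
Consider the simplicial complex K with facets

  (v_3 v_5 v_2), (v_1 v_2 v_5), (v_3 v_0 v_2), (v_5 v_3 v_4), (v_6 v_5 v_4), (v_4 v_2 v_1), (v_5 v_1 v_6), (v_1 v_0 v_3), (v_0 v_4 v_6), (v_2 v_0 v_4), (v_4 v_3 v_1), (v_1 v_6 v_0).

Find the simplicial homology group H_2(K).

Order the vertices as v_0 < v_1 < v_2 < v_3 < v_4 < v_5 < v_6. Listing each simplex with vertices in this order, K has dimension 2 with simplices:

  0-simplices (7): [v_0], [v_1], [v_2], [v_3], [v_4], [v_5], [v_6]
  1-simplices (18): (18 of them)
  2-simplices (12): (12 of them)

giving chain groups C_0 ≅ Z^7, C_1 ≅ Z^18, C_2 ≅ Z^12.

The boundary map ∂_1: C_1 → C_0 is given by ∂[p,q] = [q] − [p]. For instance
  ∂[v_3,v_4] = [v_4] − [v_3].
The resulting 7×18 matrix has rank 6, and its Smith normal form has invariant factors (1,1,1,1,1,1).

∂_2: C_2 → C_1 acts by ∂[p,q,r] = [q,r] − [p,r] + [p,q]. For instance
  ∂[v_0,v_1,v_6] = [v_1,v_6] − [v_0,v_6] + [v_0,v_1],
  ∂[v_1,v_2,v_4] = [v_2,v_4] − [v_1,v_4] + [v_1,v_2].
The resulting 18×12 matrix has rank 12, and its Smith normal form has invariant factors (1,1,1,1,1,1,1,1,1,1,1,2).

From H_k ≅ ker(∂_k) / im(∂_{k+1}) we obtain:

  H_2: rank ker ∂_2 − rank ∂_3 = (12 − 12) − 0 = 0, and there is no ∂_3, so H_2 ≅ 0.

H_2 ≅ 0.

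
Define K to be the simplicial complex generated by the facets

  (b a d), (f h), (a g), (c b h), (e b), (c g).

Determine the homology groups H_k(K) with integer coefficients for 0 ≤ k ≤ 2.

H_0 = Z,  H_1 = Z,  H_2 = 0.

Take the total order a < b < c < d < e < f < g < h on the vertex set. Then K (dimension 2) consists of the simplices:

  0-simplices (8): a, b, c, d, e, f, g, h
  1-simplices (10): ab, ad, ag, bc, bd, be, bh, cg, ch, fh
  2-simplices (2): abd, bch

Hence C_0 ≅ Z^8, C_1 ≅ Z^10, C_2 ≅ Z^2.

Boundary ∂_1: C_1 → C_0 is given by ∂[p,q] = [q] − [p].
As a 8×10 matrix over Z this has rank 7, with invariant factors (1,1,1,1,1,1,1).

∂_2: C_2 → C_1 acts by ∂[p,q,r] = [q,r] − [p,r] + [p,q]. For instance
  ∂abd = bd − ad + ab,
  ∂bch = ch − bh + bc.
As a 10×2 matrix over Z this has rank 2, with invariant factors (1,1).

Reading off H_k = ker ∂_k / im ∂_{k+1}:

  H_0: rank C_0 − rank ∂_1 = 8 − 7 = 1, and the invariant factors of ∂_1 are all 1, so H_0 ≅ Z.
  H_1: rank ker ∂_1 − rank ∂_2 = (10 − 7) − 2 = 1, and the invariant factors of ∂_2 are all 1, so H_1 ≅ Z.
  H_2: rank ker ∂_2 − rank ∂_3 = (2 − 2) − 0 = 0, and there is no ∂_3, so H_2 ≅ 0.

As a check, the Euler characteristic is 8 − 10 + 2 = 0, which agrees with 1 − 1 + 0 = 0.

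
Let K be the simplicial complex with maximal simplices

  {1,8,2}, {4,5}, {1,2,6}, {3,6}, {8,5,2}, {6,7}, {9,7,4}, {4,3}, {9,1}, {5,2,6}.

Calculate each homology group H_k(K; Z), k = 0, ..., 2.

H_0 ≅ Z,  H_1 ≅ Z^3,  H_2 = 0.

Take the total order 1 < 2 < 3 < 4 < 5 < 6 < 7 < 8 < 9 on the vertex set. Then K (dimension 2) consists of the simplices:

  0-simplices (9): [1], [2], [3], [4], [5], [6], [7], [8], [9]
  1-simplices (16): [1,2], [1,6], [1,8], [1,9], [2,5], [2,6], [2,8], [3,4], [3,6], [4,5], [4,7], [4,9], [5,6], [5,8], [6,7], [7,9]
  2-simplices (5): [1,2,6], [1,2,8], [2,5,6], [2,5,8], [4,7,9]

so the chain groups are C_0 ≅ Z^9, C_1 ≅ Z^16, C_2 ≅ Z^5.

The boundary map ∂_1: C_1 → C_0 maps an edge to its endpoints' difference, ∂[p,q] = q − p.
As a 9×16 matrix over Z this has rank 8, with invariant factors (1,1,1,1,1,1,1,1).

The boundary map ∂_2: C_2 → C_1 sends each 2-simplex [p,q,r] to [q,r] − [p,r] + [p,q]. For instance
  ∂[1,2,8] = [2,8] − [1,8] + [1,2],
  ∂[2,5,6] = [5,6] − [2,6] + [2,5].
The 16×5 boundary matrix has rank 5 and Smith normal form diag(1,1,1,1,1).

Now H_k = ker ∂_k / im ∂_{k+1}, so:

  H_0: rank C_0 − rank ∂_1 = 9 − 8 = 1, and the invariant factors of ∂_1 are all 1, so H_0 = Z.
  H_1: rank ker ∂_1 − rank ∂_2 = (16 − 8) − 5 = 3, and the invariant factors of ∂_2 are all 1, so H_1 = Z^3.
  H_2: rank ker ∂_2 − rank ∂_3 = (5 − 5) − 0 = 0, and there is no ∂_3, so H_2 = 0.

As a check, the Euler characteristic is 9 − 16 + 5 = -2, which agrees with 1 − 3 + 0 = -2.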